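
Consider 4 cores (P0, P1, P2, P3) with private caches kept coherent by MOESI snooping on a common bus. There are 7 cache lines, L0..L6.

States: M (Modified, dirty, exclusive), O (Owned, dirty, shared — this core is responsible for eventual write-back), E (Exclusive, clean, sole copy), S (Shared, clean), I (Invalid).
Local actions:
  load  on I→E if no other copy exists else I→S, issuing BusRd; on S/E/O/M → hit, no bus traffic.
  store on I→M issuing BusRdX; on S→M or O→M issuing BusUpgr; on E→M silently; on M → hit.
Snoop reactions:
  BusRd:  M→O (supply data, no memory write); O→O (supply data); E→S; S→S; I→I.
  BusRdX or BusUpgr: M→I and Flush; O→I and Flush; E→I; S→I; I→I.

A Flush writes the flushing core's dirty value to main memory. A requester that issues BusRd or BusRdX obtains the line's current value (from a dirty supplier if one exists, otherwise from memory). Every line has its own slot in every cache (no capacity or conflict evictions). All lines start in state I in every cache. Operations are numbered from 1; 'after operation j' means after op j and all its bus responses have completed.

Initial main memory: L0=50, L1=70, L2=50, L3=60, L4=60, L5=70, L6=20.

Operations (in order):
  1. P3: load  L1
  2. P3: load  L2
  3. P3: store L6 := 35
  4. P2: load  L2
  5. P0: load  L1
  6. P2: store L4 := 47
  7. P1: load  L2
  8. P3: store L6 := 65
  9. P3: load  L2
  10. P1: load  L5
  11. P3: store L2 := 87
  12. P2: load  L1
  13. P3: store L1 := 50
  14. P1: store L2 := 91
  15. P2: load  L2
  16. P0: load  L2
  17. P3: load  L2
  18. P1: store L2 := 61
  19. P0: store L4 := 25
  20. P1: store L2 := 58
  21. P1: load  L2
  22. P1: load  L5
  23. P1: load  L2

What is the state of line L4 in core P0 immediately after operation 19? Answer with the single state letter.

[1] P3: load  L1 | P0:I, P1:I, P2:I, P3:E(70) | bus: BusRd
[2] P3: load  L2 | P0:I, P1:I, P2:I, P3:E(50) | bus: BusRd
[3] P3: store L6 := 35 | P0:I, P1:I, P2:I, P3:M(35) | bus: BusRdX
[4] P2: load  L2 | P0:I, P1:I, P2:S(50), P3:S(50) | bus: BusRd
[5] P0: load  L1 | P0:S(70), P1:I, P2:I, P3:S(70) | bus: BusRd
[6] P2: store L4 := 47 | P0:I, P1:I, P2:M(47), P3:I | bus: BusRdX
[7] P1: load  L2 | P0:I, P1:S(50), P2:S(50), P3:S(50) | bus: BusRd
[8] P3: store L6 := 65 | P0:I, P1:I, P2:I, P3:M(65) | bus: none
[9] P3: load  L2 | P0:I, P1:S(50), P2:S(50), P3:S(50) | bus: none
[10] P1: load  L5 | P0:I, P1:E(70), P2:I, P3:I | bus: BusRd
[11] P3: store L2 := 87 | P0:I, P1:I, P2:I, P3:M(87) | bus: BusUpgr
[12] P2: load  L1 | P0:S(70), P1:I, P2:S(70), P3:S(70) | bus: BusRd
[13] P3: store L1 := 50 | P0:I, P1:I, P2:I, P3:M(50) | bus: BusUpgr
[14] P1: store L2 := 91 | P0:I, P1:M(91), P2:I, P3:I | bus: BusRdX,Flush
[15] P2: load  L2 | P0:I, P1:O(91), P2:S(91), P3:I | bus: BusRd
[16] P0: load  L2 | P0:S(91), P1:O(91), P2:S(91), P3:I | bus: BusRd
[17] P3: load  L2 | P0:S(91), P1:O(91), P2:S(91), P3:S(91) | bus: BusRd
[18] P1: store L2 := 61 | P0:I, P1:M(61), P2:I, P3:I | bus: BusUpgr
[19] P0: store L4 := 25 | P0:M(25), P1:I, P2:I, P3:I | bus: BusRdX,Flush
[20] P1: store L2 := 58 | P0:I, P1:M(58), P2:I, P3:I | bus: none
[21] P1: load  L2 | P0:I, P1:M(58), P2:I, P3:I | bus: none
[22] P1: load  L5 | P0:I, P1:E(70), P2:I, P3:I | bus: none
[23] P1: load  L2 | P0:I, P1:M(58), P2:I, P3:I | bus: none

state = M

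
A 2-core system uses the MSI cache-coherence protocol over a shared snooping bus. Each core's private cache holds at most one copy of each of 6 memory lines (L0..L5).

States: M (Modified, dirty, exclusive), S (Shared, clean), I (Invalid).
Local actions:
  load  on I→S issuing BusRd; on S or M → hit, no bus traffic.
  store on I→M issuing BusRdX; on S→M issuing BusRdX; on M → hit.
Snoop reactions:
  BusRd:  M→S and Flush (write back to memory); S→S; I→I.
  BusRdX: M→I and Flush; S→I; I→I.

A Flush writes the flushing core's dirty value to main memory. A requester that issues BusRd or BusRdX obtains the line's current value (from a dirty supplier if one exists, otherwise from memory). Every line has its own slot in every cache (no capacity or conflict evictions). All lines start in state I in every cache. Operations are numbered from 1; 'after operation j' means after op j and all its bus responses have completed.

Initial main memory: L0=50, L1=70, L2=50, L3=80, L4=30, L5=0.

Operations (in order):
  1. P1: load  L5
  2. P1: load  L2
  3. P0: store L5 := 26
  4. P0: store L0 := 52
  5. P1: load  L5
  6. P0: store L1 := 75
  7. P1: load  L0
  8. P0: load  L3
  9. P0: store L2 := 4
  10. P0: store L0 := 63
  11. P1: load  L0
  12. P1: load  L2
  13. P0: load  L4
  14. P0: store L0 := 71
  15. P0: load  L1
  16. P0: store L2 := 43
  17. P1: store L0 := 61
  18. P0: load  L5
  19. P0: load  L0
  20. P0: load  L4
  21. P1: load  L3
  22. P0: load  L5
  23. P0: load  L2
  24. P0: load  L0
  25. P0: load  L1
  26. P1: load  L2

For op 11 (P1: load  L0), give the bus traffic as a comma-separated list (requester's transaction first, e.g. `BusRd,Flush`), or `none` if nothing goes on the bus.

1. P1: load  L5  bus=[BusRd]  L5: P0=I P1=S  mem[L5]=0
2. P1: load  L2  bus=[BusRd]  L2: P0=I P1=S  mem[L2]=50
3. P0: store L5 := 26  bus=[BusRdX]  L5: P0=M P1=I  mem[L5]=0
4. P0: store L0 := 52  bus=[BusRdX]  L0: P0=M P1=I  mem[L0]=50
5. P1: load  L5  bus=[BusRd,Flush]  L5: P0=S P1=S  mem[L5]=26
6. P0: store L1 := 75  bus=[BusRdX]  L1: P0=M P1=I  mem[L1]=70
7. P1: load  L0  bus=[BusRd,Flush]  L0: P0=S P1=S  mem[L0]=52
8. P0: load  L3  bus=[BusRd]  L3: P0=S P1=I  mem[L3]=80
9. P0: store L2 := 4  bus=[BusRdX]  L2: P0=M P1=I  mem[L2]=50
10. P0: store L0 := 63  bus=[BusRdX]  L0: P0=M P1=I  mem[L0]=52
11. P1: load  L0  bus=[BusRd,Flush]  L0: P0=S P1=S  mem[L0]=63
12. P1: load  L2  bus=[BusRd,Flush]  L2: P0=S P1=S  mem[L2]=4
13. P0: load  L4  bus=[BusRd]  L4: P0=S P1=I  mem[L4]=30
14. P0: store L0 := 71  bus=[BusRdX]  L0: P0=M P1=I  mem[L0]=63
15. P0: load  L1  bus=[-]  L1: P0=M P1=I  mem[L1]=70
16. P0: store L2 := 43  bus=[BusRdX]  L2: P0=M P1=I  mem[L2]=4
17. P1: store L0 := 61  bus=[BusRdX,Flush]  L0: P0=I P1=M  mem[L0]=71
18. P0: load  L5  bus=[-]  L5: P0=S P1=S  mem[L5]=26
19. P0: load  L0  bus=[BusRd,Flush]  L0: P0=S P1=S  mem[L0]=61
20. P0: load  L4  bus=[-]  L4: P0=S P1=I  mem[L4]=30
21. P1: load  L3  bus=[BusRd]  L3: P0=S P1=S  mem[L3]=80
22. P0: load  L5  bus=[-]  L5: P0=S P1=S  mem[L5]=26
23. P0: load  L2  bus=[-]  L2: P0=M P1=I  mem[L2]=4
24. P0: load  L0  bus=[-]  L0: P0=S P1=S  mem[L0]=61
25. P0: load  L1  bus=[-]  L1: P0=M P1=I  mem[L1]=70
26. P1: load  L2  bus=[BusRd,Flush]  L2: P0=S P1=S  mem[L2]=43

bus = BusRd,Flush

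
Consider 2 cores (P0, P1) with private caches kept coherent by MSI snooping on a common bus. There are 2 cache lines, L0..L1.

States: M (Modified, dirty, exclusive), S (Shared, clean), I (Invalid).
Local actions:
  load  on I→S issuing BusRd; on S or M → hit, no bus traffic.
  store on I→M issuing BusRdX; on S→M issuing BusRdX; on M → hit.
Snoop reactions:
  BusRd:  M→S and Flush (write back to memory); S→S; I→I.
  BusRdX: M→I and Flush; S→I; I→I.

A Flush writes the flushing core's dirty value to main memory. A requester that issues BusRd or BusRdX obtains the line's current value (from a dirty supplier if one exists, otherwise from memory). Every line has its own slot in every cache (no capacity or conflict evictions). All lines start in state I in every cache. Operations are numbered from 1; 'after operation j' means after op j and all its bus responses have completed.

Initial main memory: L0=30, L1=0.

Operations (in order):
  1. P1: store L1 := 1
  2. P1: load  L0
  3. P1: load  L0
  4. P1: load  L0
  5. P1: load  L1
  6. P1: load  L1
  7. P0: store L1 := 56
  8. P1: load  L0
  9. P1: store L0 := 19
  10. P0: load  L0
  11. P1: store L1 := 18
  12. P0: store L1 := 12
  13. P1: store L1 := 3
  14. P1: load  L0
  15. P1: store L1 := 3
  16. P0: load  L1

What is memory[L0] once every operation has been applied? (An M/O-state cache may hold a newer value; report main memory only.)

memory[L0] = 19

step 1: P1: store L1 := 1  ⟶  IM  (L1)  txn=BusRdX  M[L1]=0
step 2: P1: load  L0  ⟶  IS  (L0)  txn=BusRd  M[L0]=30
step 3: P1: load  L0  ⟶  IS  (L0)  txn=∅  M[L0]=30
step 4: P1: load  L0  ⟶  IS  (L0)  txn=∅  M[L0]=30
step 5: P1: load  L1  ⟶  IM  (L1)  txn=∅  M[L1]=0
step 6: P1: load  L1  ⟶  IM  (L1)  txn=∅  M[L1]=0
step 7: P0: store L1 := 56  ⟶  MI  (L1)  txn=BusRdX+Flush  M[L1]=1
step 8: P1: load  L0  ⟶  IS  (L0)  txn=∅  M[L0]=30
step 9: P1: store L0 := 19  ⟶  IM  (L0)  txn=BusRdX  M[L0]=30
step 10: P0: load  L0  ⟶  SS  (L0)  txn=BusRd+Flush  M[L0]=19
step 11: P1: store L1 := 18  ⟶  IM  (L1)  txn=BusRdX+Flush  M[L1]=56
step 12: P0: store L1 := 12  ⟶  MI  (L1)  txn=BusRdX+Flush  M[L1]=18
step 13: P1: store L1 := 3  ⟶  IM  (L1)  txn=BusRdX+Flush  M[L1]=12
step 14: P1: load  L0  ⟶  SS  (L0)  txn=∅  M[L0]=19
step 15: P1: store L1 := 3  ⟶  IM  (L1)  txn=∅  M[L1]=12
step 16: P0: load  L1  ⟶  SS  (L1)  txn=BusRd+Flush  M[L1]=3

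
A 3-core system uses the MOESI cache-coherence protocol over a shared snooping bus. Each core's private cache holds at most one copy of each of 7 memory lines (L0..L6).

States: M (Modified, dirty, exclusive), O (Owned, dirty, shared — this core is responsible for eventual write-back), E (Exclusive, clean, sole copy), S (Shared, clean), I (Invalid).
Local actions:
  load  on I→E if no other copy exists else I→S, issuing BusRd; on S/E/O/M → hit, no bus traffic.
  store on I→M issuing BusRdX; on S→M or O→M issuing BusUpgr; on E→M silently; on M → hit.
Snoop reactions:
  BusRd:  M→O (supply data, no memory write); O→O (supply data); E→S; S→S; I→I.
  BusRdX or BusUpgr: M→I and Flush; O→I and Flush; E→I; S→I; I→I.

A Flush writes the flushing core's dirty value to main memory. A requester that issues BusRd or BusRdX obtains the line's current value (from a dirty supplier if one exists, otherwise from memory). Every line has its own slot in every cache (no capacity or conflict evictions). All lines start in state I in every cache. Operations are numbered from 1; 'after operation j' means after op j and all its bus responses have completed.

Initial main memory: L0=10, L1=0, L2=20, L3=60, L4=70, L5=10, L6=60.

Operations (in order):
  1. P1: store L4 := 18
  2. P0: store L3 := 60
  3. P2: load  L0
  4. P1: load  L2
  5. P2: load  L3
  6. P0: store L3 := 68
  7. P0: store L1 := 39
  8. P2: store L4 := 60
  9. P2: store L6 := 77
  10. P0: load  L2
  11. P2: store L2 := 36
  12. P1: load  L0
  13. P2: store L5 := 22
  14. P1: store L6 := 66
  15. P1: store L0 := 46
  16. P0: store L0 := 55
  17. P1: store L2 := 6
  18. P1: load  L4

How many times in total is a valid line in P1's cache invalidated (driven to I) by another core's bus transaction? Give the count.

  op1 P1: store L4 := 18 → I/M/I on L4; bus BusRdX; mem=70
  op2 P0: store L3 := 60 → M/I/I on L3; bus BusRdX; mem=60
  op3 P2: load  L0 → I/I/E on L0; bus BusRd; mem=10
  op4 P1: load  L2 → I/E/I on L2; bus BusRd; mem=20
  op5 P2: load  L3 → O/I/S on L3; bus BusRd; mem=60
  op6 P0: store L3 := 68 → M/I/I on L3; bus BusUpgr; mem=60
  op7 P0: store L1 := 39 → M/I/I on L1; bus BusRdX; mem=0
  op8 P2: store L4 := 60 → I/I/M on L4; bus BusRdX Flush; mem=18
  op9 P2: store L6 := 77 → I/I/M on L6; bus BusRdX; mem=60
  op10 P0: load  L2 → S/S/I on L2; bus BusRd; mem=20
  op11 P2: store L2 := 36 → I/I/M on L2; bus BusRdX; mem=20
  op12 P1: load  L0 → I/S/S on L0; bus BusRd; mem=10
  op13 P2: store L5 := 22 → I/I/M on L5; bus BusRdX; mem=10
  op14 P1: store L6 := 66 → I/M/I on L6; bus BusRdX Flush; mem=77
  op15 P1: store L0 := 46 → I/M/I on L0; bus BusUpgr; mem=10
  op16 P0: store L0 := 55 → M/I/I on L0; bus BusRdX Flush; mem=46
  op17 P1: store L2 := 6 → I/M/I on L2; bus BusRdX Flush; mem=36
  op18 P1: load  L4 → I/S/O on L4; bus BusRd; mem=18

invalidations = 3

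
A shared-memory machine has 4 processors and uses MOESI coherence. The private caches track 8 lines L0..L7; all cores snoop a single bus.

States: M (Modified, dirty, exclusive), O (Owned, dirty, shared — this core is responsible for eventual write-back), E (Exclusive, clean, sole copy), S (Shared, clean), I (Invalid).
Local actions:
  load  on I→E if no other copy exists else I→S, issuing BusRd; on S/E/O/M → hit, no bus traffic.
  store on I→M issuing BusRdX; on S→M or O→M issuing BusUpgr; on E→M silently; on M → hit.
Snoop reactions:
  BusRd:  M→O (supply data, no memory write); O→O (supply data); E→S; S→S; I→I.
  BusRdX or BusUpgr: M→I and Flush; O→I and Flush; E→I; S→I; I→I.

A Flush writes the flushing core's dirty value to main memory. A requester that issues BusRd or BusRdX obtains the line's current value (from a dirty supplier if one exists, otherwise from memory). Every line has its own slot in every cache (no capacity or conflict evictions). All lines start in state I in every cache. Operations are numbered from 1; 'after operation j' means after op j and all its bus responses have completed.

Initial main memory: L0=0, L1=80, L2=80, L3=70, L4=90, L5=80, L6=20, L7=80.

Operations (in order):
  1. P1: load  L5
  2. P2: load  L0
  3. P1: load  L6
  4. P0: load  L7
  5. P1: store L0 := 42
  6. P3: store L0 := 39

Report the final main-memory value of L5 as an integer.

memory[L5] = 80

1. P1: load  L5  bus=[BusRd]  L5: P0=I P1=E P2=I P3=I  mem[L5]=80
2. P2: load  L0  bus=[BusRd]  L0: P0=I P1=I P2=E P3=I  mem[L0]=0
3. P1: load  L6  bus=[BusRd]  L6: P0=I P1=E P2=I P3=I  mem[L6]=20
4. P0: load  L7  bus=[BusRd]  L7: P0=E P1=I P2=I P3=I  mem[L7]=80
5. P1: store L0 := 42  bus=[BusRdX]  L0: P0=I P1=M P2=I P3=I  mem[L0]=0
6. P3: store L0 := 39  bus=[BusRdX,Flush]  L0: P0=I P1=I P2=I P3=M  mem[L0]=42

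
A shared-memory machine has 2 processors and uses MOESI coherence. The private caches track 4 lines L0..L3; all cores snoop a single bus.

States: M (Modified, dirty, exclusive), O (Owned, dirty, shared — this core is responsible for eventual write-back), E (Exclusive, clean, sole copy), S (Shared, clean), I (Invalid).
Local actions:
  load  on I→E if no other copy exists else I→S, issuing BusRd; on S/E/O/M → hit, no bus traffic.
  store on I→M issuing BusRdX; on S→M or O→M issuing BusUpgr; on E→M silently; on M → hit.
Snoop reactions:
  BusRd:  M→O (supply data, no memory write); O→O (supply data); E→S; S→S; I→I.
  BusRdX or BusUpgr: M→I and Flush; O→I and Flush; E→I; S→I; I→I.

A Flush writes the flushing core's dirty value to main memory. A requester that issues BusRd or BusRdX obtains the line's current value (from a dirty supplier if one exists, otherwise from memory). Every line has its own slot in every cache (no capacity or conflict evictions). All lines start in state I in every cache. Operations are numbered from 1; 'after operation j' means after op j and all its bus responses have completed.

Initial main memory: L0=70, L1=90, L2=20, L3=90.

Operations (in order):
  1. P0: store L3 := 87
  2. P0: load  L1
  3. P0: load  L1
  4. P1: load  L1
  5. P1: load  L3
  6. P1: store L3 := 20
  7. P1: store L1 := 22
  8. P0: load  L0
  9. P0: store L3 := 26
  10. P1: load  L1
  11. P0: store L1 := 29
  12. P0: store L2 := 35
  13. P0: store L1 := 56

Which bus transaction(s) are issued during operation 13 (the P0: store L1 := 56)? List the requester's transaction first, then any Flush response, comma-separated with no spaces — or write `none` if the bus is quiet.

bus = none

1. P0: store L3 := 87  bus=[BusRdX]  L3: P0=M P1=I  mem[L3]=90
2. P0: load  L1  bus=[BusRd]  L1: P0=E P1=I  mem[L1]=90
3. P0: load  L1  bus=[-]  L1: P0=E P1=I  mem[L1]=90
4. P1: load  L1  bus=[BusRd]  L1: P0=S P1=S  mem[L1]=90
5. P1: load  L3  bus=[BusRd]  L3: P0=O P1=S  mem[L3]=90
6. P1: store L3 := 20  bus=[BusUpgr,Flush]  L3: P0=I P1=M  mem[L3]=87
7. P1: store L1 := 22  bus=[BusUpgr]  L1: P0=I P1=M  mem[L1]=90
8. P0: load  L0  bus=[BusRd]  L0: P0=E P1=I  mem[L0]=70
9. P0: store L3 := 26  bus=[BusRdX,Flush]  L3: P0=M P1=I  mem[L3]=20
10. P1: load  L1  bus=[-]  L1: P0=I P1=M  mem[L1]=90
11. P0: store L1 := 29  bus=[BusRdX,Flush]  L1: P0=M P1=I  mem[L1]=22
12. P0: store L2 := 35  bus=[BusRdX]  L2: P0=M P1=I  mem[L2]=20
13. P0: store L1 := 56  bus=[-]  L1: P0=M P1=I  mem[L1]=22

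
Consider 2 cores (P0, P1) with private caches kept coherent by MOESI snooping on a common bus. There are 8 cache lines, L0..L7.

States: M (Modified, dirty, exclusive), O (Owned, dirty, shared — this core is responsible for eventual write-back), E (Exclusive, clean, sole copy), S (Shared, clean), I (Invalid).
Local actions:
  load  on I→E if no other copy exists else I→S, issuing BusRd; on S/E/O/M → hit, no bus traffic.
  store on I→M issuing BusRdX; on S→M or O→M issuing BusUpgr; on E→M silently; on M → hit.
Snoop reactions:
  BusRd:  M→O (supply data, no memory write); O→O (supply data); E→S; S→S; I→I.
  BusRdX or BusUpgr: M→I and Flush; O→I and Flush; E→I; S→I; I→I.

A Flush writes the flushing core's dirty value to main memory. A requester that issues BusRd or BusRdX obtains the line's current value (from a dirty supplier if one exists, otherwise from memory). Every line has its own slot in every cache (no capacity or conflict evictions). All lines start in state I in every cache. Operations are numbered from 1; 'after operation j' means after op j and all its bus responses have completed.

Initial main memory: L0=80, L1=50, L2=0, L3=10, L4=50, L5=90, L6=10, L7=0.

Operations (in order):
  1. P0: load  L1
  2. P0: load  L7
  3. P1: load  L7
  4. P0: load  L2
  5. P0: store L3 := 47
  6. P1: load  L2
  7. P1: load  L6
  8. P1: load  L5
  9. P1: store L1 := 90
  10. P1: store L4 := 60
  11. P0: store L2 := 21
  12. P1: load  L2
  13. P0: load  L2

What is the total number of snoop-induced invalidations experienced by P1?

invalidations = 1

step 1: P0: load  L1  ⟶  EI  (L1)  txn=BusRd  M[L1]=50
step 2: P0: load  L7  ⟶  EI  (L7)  txn=BusRd  M[L7]=0
step 3: P1: load  L7  ⟶  SS  (L7)  txn=BusRd  M[L7]=0
step 4: P0: load  L2  ⟶  EI  (L2)  txn=BusRd  M[L2]=0
step 5: P0: store L3 := 47  ⟶  MI  (L3)  txn=BusRdX  M[L3]=10
step 6: P1: load  L2  ⟶  SS  (L2)  txn=BusRd  M[L2]=0
step 7: P1: load  L6  ⟶  IE  (L6)  txn=BusRd  M[L6]=10
step 8: P1: load  L5  ⟶  IE  (L5)  txn=BusRd  M[L5]=90
step 9: P1: store L1 := 90  ⟶  IM  (L1)  txn=BusRdX  M[L1]=50
step 10: P1: store L4 := 60  ⟶  IM  (L4)  txn=BusRdX  M[L4]=50
step 11: P0: store L2 := 21  ⟶  MI  (L2)  txn=BusUpgr  M[L2]=0
step 12: P1: load  L2  ⟶  OS  (L2)  txn=BusRd  M[L2]=0
step 13: P0: load  L2  ⟶  OS  (L2)  txn=∅  M[L2]=0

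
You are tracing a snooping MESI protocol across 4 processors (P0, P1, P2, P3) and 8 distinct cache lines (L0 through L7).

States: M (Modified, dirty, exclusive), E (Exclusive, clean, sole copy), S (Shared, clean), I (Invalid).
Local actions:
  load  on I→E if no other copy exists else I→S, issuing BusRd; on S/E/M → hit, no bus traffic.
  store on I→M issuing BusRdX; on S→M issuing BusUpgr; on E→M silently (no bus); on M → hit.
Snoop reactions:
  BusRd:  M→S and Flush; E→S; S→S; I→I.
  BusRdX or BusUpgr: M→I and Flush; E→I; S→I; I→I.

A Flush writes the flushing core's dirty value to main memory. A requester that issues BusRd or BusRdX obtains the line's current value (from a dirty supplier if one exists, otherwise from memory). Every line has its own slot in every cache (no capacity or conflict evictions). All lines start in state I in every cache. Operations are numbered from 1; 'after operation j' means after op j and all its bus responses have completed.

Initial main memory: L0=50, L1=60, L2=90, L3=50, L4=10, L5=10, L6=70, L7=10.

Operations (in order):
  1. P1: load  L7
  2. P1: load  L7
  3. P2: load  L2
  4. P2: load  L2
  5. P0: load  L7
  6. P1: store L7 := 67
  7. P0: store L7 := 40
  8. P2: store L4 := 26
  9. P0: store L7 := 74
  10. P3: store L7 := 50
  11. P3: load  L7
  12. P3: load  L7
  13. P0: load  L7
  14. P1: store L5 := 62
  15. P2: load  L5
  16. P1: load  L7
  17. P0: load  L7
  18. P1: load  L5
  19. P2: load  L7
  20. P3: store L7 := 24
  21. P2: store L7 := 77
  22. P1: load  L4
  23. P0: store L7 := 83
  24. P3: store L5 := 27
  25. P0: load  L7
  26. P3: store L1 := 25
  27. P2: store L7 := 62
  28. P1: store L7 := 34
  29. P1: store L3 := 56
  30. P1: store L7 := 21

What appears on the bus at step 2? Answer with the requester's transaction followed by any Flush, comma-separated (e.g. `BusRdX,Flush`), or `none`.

bus = none

1. P1: load  L7  bus=[BusRd]  L7: P0=I P1=E P2=I P3=I  mem[L7]=10
2. P1: load  L7  bus=[-]  L7: P0=I P1=E P2=I P3=I  mem[L7]=10
3. P2: load  L2  bus=[BusRd]  L2: P0=I P1=I P2=E P3=I  mem[L2]=90
4. P2: load  L2  bus=[-]  L2: P0=I P1=I P2=E P3=I  mem[L2]=90
5. P0: load  L7  bus=[BusRd]  L7: P0=S P1=S P2=I P3=I  mem[L7]=10
6. P1: store L7 := 67  bus=[BusUpgr]  L7: P0=I P1=M P2=I P3=I  mem[L7]=10
7. P0: store L7 := 40  bus=[BusRdX,Flush]  L7: P0=M P1=I P2=I P3=I  mem[L7]=67
8. P2: store L4 := 26  bus=[BusRdX]  L4: P0=I P1=I P2=M P3=I  mem[L4]=10
9. P0: store L7 := 74  bus=[-]  L7: P0=M P1=I P2=I P3=I  mem[L7]=67
10. P3: store L7 := 50  bus=[BusRdX,Flush]  L7: P0=I P1=I P2=I P3=M  mem[L7]=74
11. P3: load  L7  bus=[-]  L7: P0=I P1=I P2=I P3=M  mem[L7]=74
12. P3: load  L7  bus=[-]  L7: P0=I P1=I P2=I P3=M  mem[L7]=74
13. P0: load  L7  bus=[BusRd,Flush]  L7: P0=S P1=I P2=I P3=S  mem[L7]=50
14. P1: store L5 := 62  bus=[BusRdX]  L5: P0=I P1=M P2=I P3=I  mem[L5]=10
15. P2: load  L5  bus=[BusRd,Flush]  L5: P0=I P1=S P2=S P3=I  mem[L5]=62
16. P1: load  L7  bus=[BusRd]  L7: P0=S P1=S P2=I P3=S  mem[L7]=50
17. P0: load  L7  bus=[-]  L7: P0=S P1=S P2=I P3=S  mem[L7]=50
18. P1: load  L5  bus=[-]  L5: P0=I P1=S P2=S P3=I  mem[L5]=62
19. P2: load  L7  bus=[BusRd]  L7: P0=S P1=S P2=S P3=S  mem[L7]=50
20. P3: store L7 := 24  bus=[BusUpgr]  L7: P0=I P1=I P2=I P3=M  mem[L7]=50
21. P2: store L7 := 77  bus=[BusRdX,Flush]  L7: P0=I P1=I P2=M P3=I  mem[L7]=24
22. P1: load  L4  bus=[BusRd,Flush]  L4: P0=I P1=S P2=S P3=I  mem[L4]=26
23. P0: store L7 := 83  bus=[BusRdX,Flush]  L7: P0=M P1=I P2=I P3=I  mem[L7]=77
24. P3: store L5 := 27  bus=[BusRdX]  L5: P0=I P1=I P2=I P3=M  mem[L5]=62
25. P0: load  L7  bus=[-]  L7: P0=M P1=I P2=I P3=I  mem[L7]=77
26. P3: store L1 := 25  bus=[BusRdX]  L1: P0=I P1=I P2=I P3=M  mem[L1]=60
27. P2: store L7 := 62  bus=[BusRdX,Flush]  L7: P0=I P1=I P2=M P3=I  mem[L7]=83
28. P1: store L7 := 34  bus=[BusRdX,Flush]  L7: P0=I P1=M P2=I P3=I  mem[L7]=62
29. P1: store L3 := 56  bus=[BusRdX]  L3: P0=I P1=M P2=I P3=I  mem[L3]=50
30. P1: store L7 := 21  bus=[-]  L7: P0=I P1=M P2=I P3=I  mem[L7]=62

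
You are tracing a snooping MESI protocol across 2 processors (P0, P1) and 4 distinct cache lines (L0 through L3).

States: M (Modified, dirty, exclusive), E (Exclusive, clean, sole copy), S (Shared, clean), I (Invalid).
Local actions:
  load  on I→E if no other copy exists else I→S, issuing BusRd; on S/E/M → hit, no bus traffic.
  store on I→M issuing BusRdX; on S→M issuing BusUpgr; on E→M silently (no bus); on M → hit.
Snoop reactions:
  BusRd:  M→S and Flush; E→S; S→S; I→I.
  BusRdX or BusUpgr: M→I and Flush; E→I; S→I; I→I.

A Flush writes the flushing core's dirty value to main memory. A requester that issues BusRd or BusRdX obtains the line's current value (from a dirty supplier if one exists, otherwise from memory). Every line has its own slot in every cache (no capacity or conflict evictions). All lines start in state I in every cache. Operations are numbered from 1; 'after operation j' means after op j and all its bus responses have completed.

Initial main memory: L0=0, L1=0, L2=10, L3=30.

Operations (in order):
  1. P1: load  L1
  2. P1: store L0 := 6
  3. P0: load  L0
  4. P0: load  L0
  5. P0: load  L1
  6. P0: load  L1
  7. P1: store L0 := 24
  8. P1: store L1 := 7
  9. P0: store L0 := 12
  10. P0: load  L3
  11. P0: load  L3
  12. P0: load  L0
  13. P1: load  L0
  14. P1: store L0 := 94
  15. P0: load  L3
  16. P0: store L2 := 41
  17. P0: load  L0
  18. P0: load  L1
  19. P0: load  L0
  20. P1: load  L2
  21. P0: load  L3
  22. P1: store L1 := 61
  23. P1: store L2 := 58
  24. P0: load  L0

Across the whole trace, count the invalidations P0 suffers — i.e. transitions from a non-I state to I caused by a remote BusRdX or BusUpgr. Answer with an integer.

step 1: P1: load  L1  ⟶  IE  (L1)  txn=BusRd  M[L1]=0
step 2: P1: store L0 := 6  ⟶  IM  (L0)  txn=BusRdX  M[L0]=0
step 3: P0: load  L0  ⟶  SS  (L0)  txn=BusRd+Flush  M[L0]=6
step 4: P0: load  L0  ⟶  SS  (L0)  txn=∅  M[L0]=6
step 5: P0: load  L1  ⟶  SS  (L1)  txn=BusRd  M[L1]=0
step 6: P0: load  L1  ⟶  SS  (L1)  txn=∅  M[L1]=0
step 7: P1: store L0 := 24  ⟶  IM  (L0)  txn=BusUpgr  M[L0]=6
step 8: P1: store L1 := 7  ⟶  IM  (L1)  txn=BusUpgr  M[L1]=0
step 9: P0: store L0 := 12  ⟶  MI  (L0)  txn=BusRdX+Flush  M[L0]=24
step 10: P0: load  L3  ⟶  EI  (L3)  txn=BusRd  M[L3]=30
step 11: P0: load  L3  ⟶  EI  (L3)  txn=∅  M[L3]=30
step 12: P0: load  L0  ⟶  MI  (L0)  txn=∅  M[L0]=24
step 13: P1: load  L0  ⟶  SS  (L0)  txn=BusRd+Flush  M[L0]=12
step 14: P1: store L0 := 94  ⟶  IM  (L0)  txn=BusUpgr  M[L0]=12
step 15: P0: load  L3  ⟶  EI  (L3)  txn=∅  M[L3]=30
step 16: P0: store L2 := 41  ⟶  MI  (L2)  txn=BusRdX  M[L2]=10
step 17: P0: load  L0  ⟶  SS  (L0)  txn=BusRd+Flush  M[L0]=94
step 18: P0: load  L1  ⟶  SS  (L1)  txn=BusRd+Flush  M[L1]=7
step 19: P0: load  L0  ⟶  SS  (L0)  txn=∅  M[L0]=94
step 20: P1: load  L2  ⟶  SS  (L2)  txn=BusRd+Flush  M[L2]=41
step 21: P0: load  L3  ⟶  EI  (L3)  txn=∅  M[L3]=30
step 22: P1: store L1 := 61  ⟶  IM  (L1)  txn=BusUpgr  M[L1]=7
step 23: P1: store L2 := 58  ⟶  IM  (L2)  txn=BusUpgr  M[L2]=41
step 24: P0: load  L0  ⟶  SS  (L0)  txn=∅  M[L0]=94

invalidations = 5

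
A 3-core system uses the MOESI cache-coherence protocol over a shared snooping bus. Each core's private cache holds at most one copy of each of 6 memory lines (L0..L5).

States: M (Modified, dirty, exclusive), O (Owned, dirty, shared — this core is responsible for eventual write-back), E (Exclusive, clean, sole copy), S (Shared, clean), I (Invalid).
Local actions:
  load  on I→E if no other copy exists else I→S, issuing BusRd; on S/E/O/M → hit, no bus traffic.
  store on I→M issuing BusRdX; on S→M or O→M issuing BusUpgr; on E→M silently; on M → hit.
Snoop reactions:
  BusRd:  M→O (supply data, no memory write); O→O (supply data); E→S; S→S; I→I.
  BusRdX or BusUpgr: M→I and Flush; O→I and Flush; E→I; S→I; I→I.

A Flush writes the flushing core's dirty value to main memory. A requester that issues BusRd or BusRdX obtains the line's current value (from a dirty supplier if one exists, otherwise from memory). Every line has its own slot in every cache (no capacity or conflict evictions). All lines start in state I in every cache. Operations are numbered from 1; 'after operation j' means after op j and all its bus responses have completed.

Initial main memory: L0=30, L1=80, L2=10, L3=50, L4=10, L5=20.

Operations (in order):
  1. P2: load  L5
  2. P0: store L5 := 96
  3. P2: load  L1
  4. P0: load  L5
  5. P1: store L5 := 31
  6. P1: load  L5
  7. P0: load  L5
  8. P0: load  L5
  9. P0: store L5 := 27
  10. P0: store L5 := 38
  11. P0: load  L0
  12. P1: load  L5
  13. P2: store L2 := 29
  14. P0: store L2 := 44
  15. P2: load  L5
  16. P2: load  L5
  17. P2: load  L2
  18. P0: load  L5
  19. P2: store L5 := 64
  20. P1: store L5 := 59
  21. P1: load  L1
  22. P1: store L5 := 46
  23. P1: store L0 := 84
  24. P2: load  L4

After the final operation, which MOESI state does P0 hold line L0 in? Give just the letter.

  op1 P2: load  L5 → I/I/E on L5; bus BusRd; mem=20
  op2 P0: store L5 := 96 → M/I/I on L5; bus BusRdX; mem=20
  op3 P2: load  L1 → I/I/E on L1; bus BusRd; mem=80
  op4 P0: load  L5 → M/I/I on L5; bus (none); mem=20
  op5 P1: store L5 := 31 → I/M/I on L5; bus BusRdX Flush; mem=96
  op6 P1: load  L5 → I/M/I on L5; bus (none); mem=96
  op7 P0: load  L5 → S/O/I on L5; bus BusRd; mem=96
  op8 P0: load  L5 → S/O/I on L5; bus (none); mem=96
  op9 P0: store L5 := 27 → M/I/I on L5; bus BusUpgr Flush; mem=31
  op10 P0: store L5 := 38 → M/I/I on L5; bus (none); mem=31
  op11 P0: load  L0 → E/I/I on L0; bus BusRd; mem=30
  op12 P1: load  L5 → O/S/I on L5; bus BusRd; mem=31
  op13 P2: store L2 := 29 → I/I/M on L2; bus BusRdX; mem=10
  op14 P0: store L2 := 44 → M/I/I on L2; bus BusRdX Flush; mem=29
  op15 P2: load  L5 → O/S/S on L5; bus BusRd; mem=31
  op16 P2: load  L5 → O/S/S on L5; bus (none); mem=31
  op17 P2: load  L2 → O/I/S on L2; bus BusRd; mem=29
  op18 P0: load  L5 → O/S/S on L5; bus (none); mem=31
  op19 P2: store L5 := 64 → I/I/M on L5; bus BusUpgr Flush; mem=38
  op20 P1: store L5 := 59 → I/M/I on L5; bus BusRdX Flush; mem=64
  op21 P1: load  L1 → I/S/S on L1; bus BusRd; mem=80
  op22 P1: store L5 := 46 → I/M/I on L5; bus (none); mem=64
  op23 P1: store L0 := 84 → I/M/I on L0; bus BusRdX; mem=30
  op24 P2: load  L4 → I/I/E on L4; bus BusRd; mem=10

state = I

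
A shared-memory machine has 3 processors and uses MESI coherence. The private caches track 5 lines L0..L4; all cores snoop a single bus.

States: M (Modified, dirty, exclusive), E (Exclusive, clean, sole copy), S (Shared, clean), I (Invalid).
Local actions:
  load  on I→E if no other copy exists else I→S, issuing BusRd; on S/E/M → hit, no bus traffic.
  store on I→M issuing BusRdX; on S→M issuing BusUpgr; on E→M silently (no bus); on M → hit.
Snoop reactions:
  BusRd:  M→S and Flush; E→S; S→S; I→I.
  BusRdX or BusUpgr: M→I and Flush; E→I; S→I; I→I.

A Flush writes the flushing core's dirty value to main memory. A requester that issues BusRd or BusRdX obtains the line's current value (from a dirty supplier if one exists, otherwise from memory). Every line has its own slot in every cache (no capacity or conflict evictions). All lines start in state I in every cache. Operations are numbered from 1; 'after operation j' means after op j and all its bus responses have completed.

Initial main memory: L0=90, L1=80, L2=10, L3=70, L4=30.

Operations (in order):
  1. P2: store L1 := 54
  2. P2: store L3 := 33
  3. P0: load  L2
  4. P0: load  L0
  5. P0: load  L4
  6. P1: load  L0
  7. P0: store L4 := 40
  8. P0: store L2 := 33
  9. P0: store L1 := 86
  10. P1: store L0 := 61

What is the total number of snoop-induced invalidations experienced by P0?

invalidations = 1

1. P2: store L1 := 54  bus=[BusRdX]  L1: P0=I P1=I P2=M  mem[L1]=80
2. P2: store L3 := 33  bus=[BusRdX]  L3: P0=I P1=I P2=M  mem[L3]=70
3. P0: load  L2  bus=[BusRd]  L2: P0=E P1=I P2=I  mem[L2]=10
4. P0: load  L0  bus=[BusRd]  L0: P0=E P1=I P2=I  mem[L0]=90
5. P0: load  L4  bus=[BusRd]  L4: P0=E P1=I P2=I  mem[L4]=30
6. P1: load  L0  bus=[BusRd]  L0: P0=S P1=S P2=I  mem[L0]=90
7. P0: store L4 := 40  bus=[-]  L4: P0=M P1=I P2=I  mem[L4]=30
8. P0: store L2 := 33  bus=[-]  L2: P0=M P1=I P2=I  mem[L2]=10
9. P0: store L1 := 86  bus=[BusRdX,Flush]  L1: P0=M P1=I P2=I  mem[L1]=54
10. P1: store L0 := 61  bus=[BusUpgr]  L0: P0=I P1=M P2=I  mem[L0]=90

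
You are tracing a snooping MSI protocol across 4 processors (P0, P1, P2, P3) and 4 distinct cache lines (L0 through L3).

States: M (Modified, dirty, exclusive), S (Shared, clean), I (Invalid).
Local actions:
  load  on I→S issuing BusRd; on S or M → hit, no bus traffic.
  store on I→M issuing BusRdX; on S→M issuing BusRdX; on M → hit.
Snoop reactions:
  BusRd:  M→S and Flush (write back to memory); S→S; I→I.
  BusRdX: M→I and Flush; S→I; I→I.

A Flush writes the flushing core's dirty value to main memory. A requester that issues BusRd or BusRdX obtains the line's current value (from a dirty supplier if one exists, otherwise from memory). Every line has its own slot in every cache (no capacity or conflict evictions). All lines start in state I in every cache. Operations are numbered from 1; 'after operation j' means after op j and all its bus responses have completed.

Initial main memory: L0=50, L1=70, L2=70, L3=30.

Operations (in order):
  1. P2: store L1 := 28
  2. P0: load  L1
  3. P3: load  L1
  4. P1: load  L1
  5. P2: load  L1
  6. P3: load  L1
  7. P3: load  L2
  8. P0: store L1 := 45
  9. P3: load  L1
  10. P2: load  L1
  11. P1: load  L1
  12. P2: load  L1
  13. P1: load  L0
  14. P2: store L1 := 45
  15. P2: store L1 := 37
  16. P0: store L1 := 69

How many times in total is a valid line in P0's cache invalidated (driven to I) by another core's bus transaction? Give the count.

invalidations = 1

step 1: P2: store L1 := 28  ⟶  IIMI  (L1)  txn=BusRdX  M[L1]=70
step 2: P0: load  L1  ⟶  SISI  (L1)  txn=BusRd+Flush  M[L1]=28
step 3: P3: load  L1  ⟶  SISS  (L1)  txn=BusRd  M[L1]=28
step 4: P1: load  L1  ⟶  SSSS  (L1)  txn=BusRd  M[L1]=28
step 5: P2: load  L1  ⟶  SSSS  (L1)  txn=∅  M[L1]=28
step 6: P3: load  L1  ⟶  SSSS  (L1)  txn=∅  M[L1]=28
step 7: P3: load  L2  ⟶  IIIS  (L2)  txn=BusRd  M[L2]=70
step 8: P0: store L1 := 45  ⟶  MIII  (L1)  txn=BusRdX  M[L1]=28
step 9: P3: load  L1  ⟶  SIIS  (L1)  txn=BusRd+Flush  M[L1]=45
step 10: P2: load  L1  ⟶  SISS  (L1)  txn=BusRd  M[L1]=45
step 11: P1: load  L1  ⟶  SSSS  (L1)  txn=BusRd  M[L1]=45
step 12: P2: load  L1  ⟶  SSSS  (L1)  txn=∅  M[L1]=45
step 13: P1: load  L0  ⟶  ISII  (L0)  txn=BusRd  M[L0]=50
step 14: P2: store L1 := 45  ⟶  IIMI  (L1)  txn=BusRdX  M[L1]=45
step 15: P2: store L1 := 37  ⟶  IIMI  (L1)  txn=∅  M[L1]=45
step 16: P0: store L1 := 69  ⟶  MIII  (L1)  txn=BusRdX+Flush  M[L1]=37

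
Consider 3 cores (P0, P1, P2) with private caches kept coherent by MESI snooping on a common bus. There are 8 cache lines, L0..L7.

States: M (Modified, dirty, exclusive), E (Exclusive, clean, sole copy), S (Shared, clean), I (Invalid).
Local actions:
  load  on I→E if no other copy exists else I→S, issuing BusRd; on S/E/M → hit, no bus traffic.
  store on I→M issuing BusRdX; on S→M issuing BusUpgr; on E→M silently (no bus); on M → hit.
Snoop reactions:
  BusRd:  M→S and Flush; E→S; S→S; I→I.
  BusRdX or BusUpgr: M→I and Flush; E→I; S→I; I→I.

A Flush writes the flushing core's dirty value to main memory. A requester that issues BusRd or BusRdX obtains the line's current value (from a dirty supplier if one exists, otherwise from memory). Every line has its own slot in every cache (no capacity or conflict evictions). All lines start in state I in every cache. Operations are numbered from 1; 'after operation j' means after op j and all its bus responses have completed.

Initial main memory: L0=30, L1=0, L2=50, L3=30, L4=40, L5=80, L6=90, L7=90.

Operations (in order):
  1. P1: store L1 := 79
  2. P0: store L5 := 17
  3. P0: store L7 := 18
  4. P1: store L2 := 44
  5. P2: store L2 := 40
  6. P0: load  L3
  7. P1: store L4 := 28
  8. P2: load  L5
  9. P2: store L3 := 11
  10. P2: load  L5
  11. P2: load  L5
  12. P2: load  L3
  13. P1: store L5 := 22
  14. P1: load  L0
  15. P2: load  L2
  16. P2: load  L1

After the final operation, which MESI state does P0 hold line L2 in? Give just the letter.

1. P1: store L1 := 79  bus=[BusRdX]  L1: P0=I P1=M P2=I  mem[L1]=0
2. P0: store L5 := 17  bus=[BusRdX]  L5: P0=M P1=I P2=I  mem[L5]=80
3. P0: store L7 := 18  bus=[BusRdX]  L7: P0=M P1=I P2=I  mem[L7]=90
4. P1: store L2 := 44  bus=[BusRdX]  L2: P0=I P1=M P2=I  mem[L2]=50
5. P2: store L2 := 40  bus=[BusRdX,Flush]  L2: P0=I P1=I P2=M  mem[L2]=44
6. P0: load  L3  bus=[BusRd]  L3: P0=E P1=I P2=I  mem[L3]=30
7. P1: store L4 := 28  bus=[BusRdX]  L4: P0=I P1=M P2=I  mem[L4]=40
8. P2: load  L5  bus=[BusRd,Flush]  L5: P0=S P1=I P2=S  mem[L5]=17
9. P2: store L3 := 11  bus=[BusRdX]  L3: P0=I P1=I P2=M  mem[L3]=30
10. P2: load  L5  bus=[-]  L5: P0=S P1=I P2=S  mem[L5]=17
11. P2: load  L5  bus=[-]  L5: P0=S P1=I P2=S  mem[L5]=17
12. P2: load  L3  bus=[-]  L3: P0=I P1=I P2=M  mem[L3]=30
13. P1: store L5 := 22  bus=[BusRdX]  L5: P0=I P1=M P2=I  mem[L5]=17
14. P1: load  L0  bus=[BusRd]  L0: P0=I P1=E P2=I  mem[L0]=30
15. P2: load  L2  bus=[-]  L2: P0=I P1=I P2=M  mem[L2]=44
16. P2: load  L1  bus=[BusRd,Flush]  L1: P0=I P1=S P2=S  mem[L1]=79

state = I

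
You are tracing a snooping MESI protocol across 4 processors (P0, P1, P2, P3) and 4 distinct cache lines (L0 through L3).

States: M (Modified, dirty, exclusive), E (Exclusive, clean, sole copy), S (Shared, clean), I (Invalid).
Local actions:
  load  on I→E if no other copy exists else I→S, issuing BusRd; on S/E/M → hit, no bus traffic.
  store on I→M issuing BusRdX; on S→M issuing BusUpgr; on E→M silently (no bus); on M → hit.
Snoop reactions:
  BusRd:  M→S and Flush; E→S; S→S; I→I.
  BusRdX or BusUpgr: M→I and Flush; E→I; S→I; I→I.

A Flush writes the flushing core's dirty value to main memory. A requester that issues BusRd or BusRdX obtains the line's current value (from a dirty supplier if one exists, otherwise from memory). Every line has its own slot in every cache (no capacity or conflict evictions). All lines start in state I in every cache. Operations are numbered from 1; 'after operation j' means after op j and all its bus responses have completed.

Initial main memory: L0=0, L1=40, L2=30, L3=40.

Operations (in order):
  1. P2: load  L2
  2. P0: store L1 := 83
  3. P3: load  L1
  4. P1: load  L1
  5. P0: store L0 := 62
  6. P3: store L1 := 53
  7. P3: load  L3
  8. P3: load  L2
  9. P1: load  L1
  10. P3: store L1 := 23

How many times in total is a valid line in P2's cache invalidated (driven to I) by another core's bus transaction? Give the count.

[1] P2: load  L2 | P0:I, P1:I, P2:E(30), P3:I | bus: BusRd
[2] P0: store L1 := 83 | P0:M(83), P1:I, P2:I, P3:I | bus: BusRdX
[3] P3: load  L1 | P0:S(83), P1:I, P2:I, P3:S(83) | bus: BusRd,Flush
[4] P1: load  L1 | P0:S(83), P1:S(83), P2:I, P3:S(83) | bus: BusRd
[5] P0: store L0 := 62 | P0:M(62), P1:I, P2:I, P3:I | bus: BusRdX
[6] P3: store L1 := 53 | P0:I, P1:I, P2:I, P3:M(53) | bus: BusUpgr
[7] P3: load  L3 | P0:I, P1:I, P2:I, P3:E(40) | bus: BusRd
[8] P3: load  L2 | P0:I, P1:I, P2:S(30), P3:S(30) | bus: BusRd
[9] P1: load  L1 | P0:I, P1:S(53), P2:I, P3:S(53) | bus: BusRd,Flush
[10] P3: store L1 := 23 | P0:I, P1:I, P2:I, P3:M(23) | bus: BusUpgr

invalidations = 0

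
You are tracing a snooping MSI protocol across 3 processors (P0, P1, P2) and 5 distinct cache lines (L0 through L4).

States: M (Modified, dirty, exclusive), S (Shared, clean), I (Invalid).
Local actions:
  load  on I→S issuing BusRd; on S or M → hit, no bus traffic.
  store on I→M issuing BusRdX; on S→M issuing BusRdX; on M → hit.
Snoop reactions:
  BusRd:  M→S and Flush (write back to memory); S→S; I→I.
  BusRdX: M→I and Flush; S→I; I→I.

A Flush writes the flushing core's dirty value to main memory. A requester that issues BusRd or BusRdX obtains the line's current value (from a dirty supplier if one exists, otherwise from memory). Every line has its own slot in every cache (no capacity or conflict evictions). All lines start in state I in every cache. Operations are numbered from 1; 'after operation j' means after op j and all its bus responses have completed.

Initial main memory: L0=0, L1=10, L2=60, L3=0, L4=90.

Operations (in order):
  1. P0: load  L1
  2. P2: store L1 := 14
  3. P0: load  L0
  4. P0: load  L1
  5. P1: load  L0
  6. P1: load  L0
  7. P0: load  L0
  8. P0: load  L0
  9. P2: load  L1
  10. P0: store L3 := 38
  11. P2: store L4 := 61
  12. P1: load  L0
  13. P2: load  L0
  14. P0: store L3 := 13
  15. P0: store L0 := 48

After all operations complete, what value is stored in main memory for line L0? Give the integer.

memory[L0] = 0

  op1 P0: load  L1 → S/I/I on L1; bus BusRd; mem=10
  op2 P2: store L1 := 14 → I/I/M on L1; bus BusRdX; mem=10
  op3 P0: load  L0 → S/I/I on L0; bus BusRd; mem=0
  op4 P0: load  L1 → S/I/S on L1; bus BusRd Flush; mem=14
  op5 P1: load  L0 → S/S/I on L0; bus BusRd; mem=0
  op6 P1: load  L0 → S/S/I on L0; bus (none); mem=0
  op7 P0: load  L0 → S/S/I on L0; bus (none); mem=0
  op8 P0: load  L0 → S/S/I on L0; bus (none); mem=0
  op9 P2: load  L1 → S/I/S on L1; bus (none); mem=14
  op10 P0: store L3 := 38 → M/I/I on L3; bus BusRdX; mem=0
  op11 P2: store L4 := 61 → I/I/M on L4; bus BusRdX; mem=90
  op12 P1: load  L0 → S/S/I on L0; bus (none); mem=0
  op13 P2: load  L0 → S/S/S on L0; bus BusRd; mem=0
  op14 P0: store L3 := 13 → M/I/I on L3; bus (none); mem=0
  op15 P0: store L0 := 48 → M/I/I on L0; bus BusRdX; mem=0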